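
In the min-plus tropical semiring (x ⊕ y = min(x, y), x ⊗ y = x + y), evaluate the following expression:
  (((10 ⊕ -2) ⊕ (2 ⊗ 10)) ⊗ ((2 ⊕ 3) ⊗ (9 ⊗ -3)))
(((10 ⊕ -2) ⊕ (2 ⊗ 10)) ⊗ ((2 ⊕ 3) ⊗ (9 ⊗ -3))) = 6

Expand innermost to outermost. Recall ⊕ takes the minimum of its arguments and ⊗ takes their sum. Working out the expression (((10 ⊕ -2) ⊕ (2 ⊗ 10)) ⊗ ((2 ⊕ 3) ⊗ (9 ⊗ -3))) gives 6.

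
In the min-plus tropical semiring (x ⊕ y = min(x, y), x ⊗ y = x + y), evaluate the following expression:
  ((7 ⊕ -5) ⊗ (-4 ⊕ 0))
((7 ⊕ -5) ⊗ (-4 ⊕ 0)) = -9

Expand innermost to outermost. Recall ⊕ takes the minimum of its arguments and ⊗ takes their sum. Working out the expression ((7 ⊕ -5) ⊗ (-4 ⊕ 0)) gives -9.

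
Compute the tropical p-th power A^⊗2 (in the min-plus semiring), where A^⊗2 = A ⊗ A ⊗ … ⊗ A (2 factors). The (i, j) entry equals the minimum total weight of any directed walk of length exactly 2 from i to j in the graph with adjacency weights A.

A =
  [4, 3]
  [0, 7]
A^⊗2 =
  [3, 7]
  [4, 3]

Each entry (A^⊗2)_ij equals the minimum over all length-2 walks i = v_0 → v_1 → … → v_2 = j of Σ_t A[v_t][v_{t+1}]. For example, for (i, j) = (0, 1) we minimise over 2 possible intermediate vertex sequences; the minimum is 7, attained along the walk 0 → 0 → 1.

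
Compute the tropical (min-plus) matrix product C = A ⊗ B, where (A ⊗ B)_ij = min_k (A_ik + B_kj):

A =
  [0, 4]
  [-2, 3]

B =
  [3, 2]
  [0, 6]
A ⊗ B =
  [3, 2]
  [1, 0]

Apply the min-plus product entry-by-entry:
  C[0][0] = min over k of (A[0][0] + B[0][0] = 0 + 3 = 3, A[0][1] + B[1][0] = 4 + 0 = 4) = 3 (attained at k = 0)
  C[0][1] = min over k of (A[0][0] + B[0][1] = 0 + 2 = 2, A[0][1] + B[1][1] = 4 + 6 = 10) = 2 (attained at k = 0)
  C[1][0] = min over k of (A[1][0] + B[0][0] = -2 + 3 = 1, A[1][1] + B[1][0] = 3 + 0 = 3) = 1 (attained at k = 0)
  C[1][1] = min over k of (A[1][0] + B[0][1] = -2 + 2 = 0, A[1][1] + B[1][1] = 3 + 6 = 9) = 0 (attained at k = 0)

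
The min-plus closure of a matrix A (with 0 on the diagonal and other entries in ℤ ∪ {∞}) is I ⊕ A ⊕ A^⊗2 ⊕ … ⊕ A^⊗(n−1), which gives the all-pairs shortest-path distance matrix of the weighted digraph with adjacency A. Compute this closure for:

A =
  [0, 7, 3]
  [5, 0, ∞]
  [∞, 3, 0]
Closure =
  [0, 6, 3]
  [5, 0, 8]
  [8, 3, 0]

This is the Floyd-Warshall all-pairs shortest-path computation. For each intermediate vertex k = 0, 1, …, 2, update dist[i][j] ← min(dist[i][j], dist[i][k] + dist[k][j]). The final matrix gives, for each (i, j), the minimum total weight of any directed path from i to j (possibly empty when i = j).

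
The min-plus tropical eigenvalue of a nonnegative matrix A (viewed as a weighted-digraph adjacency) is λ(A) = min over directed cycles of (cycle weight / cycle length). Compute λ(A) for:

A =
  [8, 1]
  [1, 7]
λ(A) = 1

Enumerate directed cycles and compute their means (weight / length). Sample:
  cycle 0 → 0: weight = 8, length = 1, mean = 8/1 ≈ 8.000
  cycle 1 → 1: weight = 7, length = 1, mean = 7/1 ≈ 7.000
  cycle 0 → 1 → 0: weight = 2, length = 2, mean = 2/2 ≈ 1.000
  cycle 1 → 0 → 1: weight = 2, length = 2, mean = 2/2 ≈ 1.000
Minimum mean = 1.000, attained e.g. along the cycle 0 → 1 → 0 with weight 2 and length 2. So λ(A) = 2/2 = 1.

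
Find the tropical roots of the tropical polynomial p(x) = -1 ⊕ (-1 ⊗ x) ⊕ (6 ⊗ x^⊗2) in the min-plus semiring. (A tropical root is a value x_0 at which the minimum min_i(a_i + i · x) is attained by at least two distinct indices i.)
Roots: {-7, 0}

Each tropical root is a break point of the lower envelope of the lines y = a_i + i · x (there are 3 lines, with slopes 0, 1, ..., 2). Only the lines that attain the minimum somewhere contribute to roots; other lines are dominated. Here the surviving (envelope) indices are i = 2, i = 1, i = 0.
Intersections between consecutive envelope lines give the roots: for adjacent envelope indices i < j the intersection is x = (a_i − a_j) / (j − i). Reading off the sorted break points: {-7, 0}.
Verification: at each break x_0, at least two indices attain the minimum of min_i(a_i + i · x_0).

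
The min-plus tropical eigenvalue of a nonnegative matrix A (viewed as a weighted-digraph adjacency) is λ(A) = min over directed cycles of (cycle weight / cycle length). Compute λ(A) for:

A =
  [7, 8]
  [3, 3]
λ(A) = 3

Enumerate directed cycles and compute their means (weight / length). Sample:
  cycle 0 → 0: weight = 7, length = 1, mean = 7/1 ≈ 7.000
  cycle 1 → 1: weight = 3, length = 1, mean = 3/1 ≈ 3.000
  cycle 0 → 1 → 0: weight = 11, length = 2, mean = 11/2 ≈ 5.500
  cycle 1 → 0 → 1: weight = 11, length = 2, mean = 11/2 ≈ 5.500
Minimum mean = 3.000, attained e.g. along the cycle 1 → 1 with weight 3 and length 1. So λ(A) = 3/1 = 3.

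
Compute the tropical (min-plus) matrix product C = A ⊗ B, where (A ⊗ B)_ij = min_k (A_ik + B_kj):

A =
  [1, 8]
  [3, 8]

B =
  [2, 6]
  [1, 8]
A ⊗ B =
  [3, 7]
  [5, 9]

Apply the min-plus product entry-by-entry:
  C[0][0] = min over k of (A[0][0] + B[0][0] = 1 + 2 = 3, A[0][1] + B[1][0] = 8 + 1 = 9) = 3 (attained at k = 0)
  C[0][1] = min over k of (A[0][0] + B[0][1] = 1 + 6 = 7, A[0][1] + B[1][1] = 8 + 8 = 16) = 7 (attained at k = 0)
  C[1][0] = min over k of (A[1][0] + B[0][0] = 3 + 2 = 5, A[1][1] + B[1][0] = 8 + 1 = 9) = 5 (attained at k = 0)
  C[1][1] = min over k of (A[1][0] + B[0][1] = 3 + 6 = 9, A[1][1] + B[1][1] = 8 + 8 = 16) = 9 (attained at k = 0)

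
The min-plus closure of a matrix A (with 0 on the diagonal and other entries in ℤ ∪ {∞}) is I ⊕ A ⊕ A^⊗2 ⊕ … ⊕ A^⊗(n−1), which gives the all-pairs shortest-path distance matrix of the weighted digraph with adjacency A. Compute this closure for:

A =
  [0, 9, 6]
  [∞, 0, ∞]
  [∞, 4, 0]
Closure =
  [0, 9, 6]
  [∞, 0, ∞]
  [∞, 4, 0]

This is the Floyd-Warshall all-pairs shortest-path computation. For each intermediate vertex k = 0, 1, …, 2, update dist[i][j] ← min(dist[i][j], dist[i][k] + dist[k][j]). The final matrix gives, for each (i, j), the minimum total weight of any directed path from i to j (possibly empty when i = j).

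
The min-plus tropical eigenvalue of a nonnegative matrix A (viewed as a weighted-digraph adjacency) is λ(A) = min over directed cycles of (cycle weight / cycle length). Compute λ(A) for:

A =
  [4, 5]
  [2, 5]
λ(A) = 7/2

Enumerate directed cycles and compute their means (weight / length). Sample:
  cycle 0 → 0: weight = 4, length = 1, mean = 4/1 ≈ 4.000
  cycle 1 → 1: weight = 5, length = 1, mean = 5/1 ≈ 5.000
  cycle 0 → 1 → 0: weight = 7, length = 2, mean = 7/2 ≈ 3.500
  cycle 1 → 0 → 1: weight = 7, length = 2, mean = 7/2 ≈ 3.500
Minimum mean = 3.500, attained e.g. along the cycle 0 → 1 → 0 with weight 7 and length 2. So λ(A) = 7/2 = 7/2.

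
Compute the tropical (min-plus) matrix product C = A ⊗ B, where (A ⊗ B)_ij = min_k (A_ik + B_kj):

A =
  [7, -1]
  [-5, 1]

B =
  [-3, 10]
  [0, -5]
A ⊗ B =
  [-1, -6]
  [-8, -4]

Apply the min-plus product entry-by-entry:
  C[0][0] = min over k of (A[0][0] + B[0][0] = 7 + -3 = 4, A[0][1] + B[1][0] = -1 + 0 = -1) = -1 (attained at k = 1)
  C[0][1] = min over k of (A[0][0] + B[0][1] = 7 + 10 = 17, A[0][1] + B[1][1] = -1 + -5 = -6) = -6 (attained at k = 1)
  C[1][0] = min over k of (A[1][0] + B[0][0] = -5 + -3 = -8, A[1][1] + B[1][0] = 1 + 0 = 1) = -8 (attained at k = 0)
  C[1][1] = min over k of (A[1][0] + B[0][1] = -5 + 10 = 5, A[1][1] + B[1][1] = 1 + -5 = -4) = -4 (attained at k = 1)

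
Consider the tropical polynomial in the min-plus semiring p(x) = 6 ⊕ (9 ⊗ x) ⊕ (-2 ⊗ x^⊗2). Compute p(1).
p(1) = 0

A tropical monomial a ⊗ x^⊗i evaluates to a + i · x. Evaluating each term at x = 1:
  Term 0 contributes 6 + 0 · 1 = 6
  Term 1 contributes 9 + 1 · 1 = 10
  Term 2 contributes -2 + 2 · 1 = 0
p(1) = ⊕ of these = min[6, 10, 0] = 0.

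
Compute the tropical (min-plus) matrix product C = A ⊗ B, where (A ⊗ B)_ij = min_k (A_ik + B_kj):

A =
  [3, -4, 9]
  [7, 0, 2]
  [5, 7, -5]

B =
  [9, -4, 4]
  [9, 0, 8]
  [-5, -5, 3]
A ⊗ B =
  [4, -4, 4]
  [-3, -3, 5]
  [-10, -10, -2]

Apply the min-plus product entry-by-entry:
  C[0][0] = min over k of (A[0][0] + B[0][0] = 3 + 9 = 12, A[0][1] + B[1][0] = -4 + 9 = 5, A[0][2] + B[2][0] = 9 + -5 = 4) = 4 (attained at k = 2)
  C[0][1] = min over k of (A[0][0] + B[0][1] = 3 + -4 = -1, A[0][1] + B[1][1] = -4 + 0 = -4, A[0][2] + B[2][1] = 9 + -5 = 4) = -4 (attained at k = 1)
  C[0][2] = min over k of (A[0][0] + B[0][2] = 3 + 4 = 7, A[0][1] + B[1][2] = -4 + 8 = 4, A[0][2] + B[2][2] = 9 + 3 = 12) = 4 (attained at k = 1)
  C[1][0] = min over k of (A[1][0] + B[0][0] = 7 + 9 = 16, A[1][1] + B[1][0] = 0 + 9 = 9, A[1][2] + B[2][0] = 2 + -5 = -3) = -3 (attained at k = 2)
  C[1][1] = min over k of (A[1][0] + B[0][1] = 7 + -4 = 3, A[1][1] + B[1][1] = 0 + 0 = 0, A[1][2] + B[2][1] = 2 + -5 = -3) = -3 (attained at k = 2)
  C[1][2] = min over k of (A[1][0] + B[0][2] = 7 + 4 = 11, A[1][1] + B[1][2] = 0 + 8 = 8, A[1][2] + B[2][2] = 2 + 3 = 5) = 5 (attained at k = 2)
  C[2][0] = min over k of (A[2][0] + B[0][0] = 5 + 9 = 14, A[2][1] + B[1][0] = 7 + 9 = 16, A[2][2] + B[2][0] = -5 + -5 = -10) = -10 (attained at k = 2)
  C[2][1] = min over k of (A[2][0] + B[0][1] = 5 + -4 = 1, A[2][1] + B[1][1] = 7 + 0 = 7, A[2][2] + B[2][1] = -5 + -5 = -10) = -10 (attained at k = 2)
  C[2][2] = min over k of (A[2][0] + B[0][2] = 5 + 4 = 9, A[2][1] + B[1][2] = 7 + 8 = 15, A[2][2] + B[2][2] = -5 + 3 = -2) = -2 (attained at k = 2)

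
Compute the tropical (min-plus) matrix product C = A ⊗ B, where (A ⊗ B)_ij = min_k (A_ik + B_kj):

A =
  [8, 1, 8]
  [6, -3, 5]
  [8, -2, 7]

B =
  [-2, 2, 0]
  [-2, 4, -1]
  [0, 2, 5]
A ⊗ B =
  [-1, 5, 0]
  [-5, 1, -4]
  [-4, 2, -3]

Apply the min-plus product entry-by-entry:
  C[0][0] = min over k of (A[0][0] + B[0][0] = 8 + -2 = 6, A[0][1] + B[1][0] = 1 + -2 = -1, A[0][2] + B[2][0] = 8 + 0 = 8) = -1 (attained at k = 1)
  C[0][1] = min over k of (A[0][0] + B[0][1] = 8 + 2 = 10, A[0][1] + B[1][1] = 1 + 4 = 5, A[0][2] + B[2][1] = 8 + 2 = 10) = 5 (attained at k = 1)
  C[0][2] = min over k of (A[0][0] + B[0][2] = 8 + 0 = 8, A[0][1] + B[1][2] = 1 + -1 = 0, A[0][2] + B[2][2] = 8 + 5 = 13) = 0 (attained at k = 1)
  C[1][0] = min over k of (A[1][0] + B[0][0] = 6 + -2 = 4, A[1][1] + B[1][0] = -3 + -2 = -5, A[1][2] + B[2][0] = 5 + 0 = 5) = -5 (attained at k = 1)
  C[1][1] = min over k of (A[1][0] + B[0][1] = 6 + 2 = 8, A[1][1] + B[1][1] = -3 + 4 = 1, A[1][2] + B[2][1] = 5 + 2 = 7) = 1 (attained at k = 1)
  C[1][2] = min over k of (A[1][0] + B[0][2] = 6 + 0 = 6, A[1][1] + B[1][2] = -3 + -1 = -4, A[1][2] + B[2][2] = 5 + 5 = 10) = -4 (attained at k = 1)
  C[2][0] = min over k of (A[2][0] + B[0][0] = 8 + -2 = 6, A[2][1] + B[1][0] = -2 + -2 = -4, A[2][2] + B[2][0] = 7 + 0 = 7) = -4 (attained at k = 1)
  C[2][1] = min over k of (A[2][0] + B[0][1] = 8 + 2 = 10, A[2][1] + B[1][1] = -2 + 4 = 2, A[2][2] + B[2][1] = 7 + 2 = 9) = 2 (attained at k = 1)
  C[2][2] = min over k of (A[2][0] + B[0][2] = 8 + 0 = 8, A[2][1] + B[1][2] = -2 + -1 = -3, A[2][2] + B[2][2] = 7 + 5 = 12) = -3 (attained at k = 1)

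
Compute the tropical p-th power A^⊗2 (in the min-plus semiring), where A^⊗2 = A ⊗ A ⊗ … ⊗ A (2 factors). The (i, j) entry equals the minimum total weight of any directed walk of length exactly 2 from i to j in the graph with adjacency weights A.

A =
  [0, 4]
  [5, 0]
A^⊗2 =
  [0, 4]
  [5, 0]

Each entry (A^⊗2)_ij equals the minimum over all length-2 walks i = v_0 → v_1 → … → v_2 = j of Σ_t A[v_t][v_{t+1}]. For example, for (i, j) = (0, 1) we minimise over 2 possible intermediate vertex sequences; the minimum is 4, attained along the walk 0 → 0 → 1.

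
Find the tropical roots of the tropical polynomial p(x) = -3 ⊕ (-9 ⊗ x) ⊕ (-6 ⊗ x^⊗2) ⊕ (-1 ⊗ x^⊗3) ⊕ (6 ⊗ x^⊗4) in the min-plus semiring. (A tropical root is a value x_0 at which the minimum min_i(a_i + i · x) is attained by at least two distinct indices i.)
Roots: {-7, -5, -3, 6}

Each tropical root is a break point of the lower envelope of the lines y = a_i + i · x (there are 5 lines, with slopes 0, 1, ..., 4). Only the lines that attain the minimum somewhere contribute to roots; other lines are dominated. Here the surviving (envelope) indices are i = 4, i = 3, i = 2, i = 1, i = 0.
Intersections between consecutive envelope lines give the roots: for adjacent envelope indices i < j the intersection is x = (a_i − a_j) / (j − i). Reading off the sorted break points: {-7, -5, -3, 6}.
Verification: at each break x_0, at least two indices attain the minimum of min_i(a_i + i · x_0).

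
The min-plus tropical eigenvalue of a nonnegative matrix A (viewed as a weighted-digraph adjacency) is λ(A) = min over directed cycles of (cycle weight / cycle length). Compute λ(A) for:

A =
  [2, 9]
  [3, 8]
λ(A) = 2

Enumerate directed cycles and compute their means (weight / length). Sample:
  cycle 0 → 0: weight = 2, length = 1, mean = 2/1 ≈ 2.000
  cycle 1 → 1: weight = 8, length = 1, mean = 8/1 ≈ 8.000
  cycle 0 → 1 → 0: weight = 12, length = 2, mean = 12/2 ≈ 6.000
  cycle 1 → 0 → 1: weight = 12, length = 2, mean = 12/2 ≈ 6.000
Minimum mean = 2.000, attained e.g. along the cycle 0 → 0 with weight 2 and length 1. So λ(A) = 2/1 = 2.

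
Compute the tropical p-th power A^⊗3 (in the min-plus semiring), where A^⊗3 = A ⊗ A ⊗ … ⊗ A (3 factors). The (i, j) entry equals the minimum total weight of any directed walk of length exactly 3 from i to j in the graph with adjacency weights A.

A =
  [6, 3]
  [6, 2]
A^⊗3 =
  [11, 7]
  [10, 6]

Each entry (A^⊗3)_ij equals the minimum over all length-3 walks i = v_0 → v_1 → … → v_3 = j of Σ_t A[v_t][v_{t+1}]. For example, for (i, j) = (0, 1) we minimise over 4 possible intermediate vertex sequences; the minimum is 7, attained along the walk 0 → 1 → 1 → 1.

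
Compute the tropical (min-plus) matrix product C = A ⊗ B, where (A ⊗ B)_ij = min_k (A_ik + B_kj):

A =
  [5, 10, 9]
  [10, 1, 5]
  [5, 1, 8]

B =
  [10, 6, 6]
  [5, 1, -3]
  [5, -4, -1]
A ⊗ B =
  [14, 5, 7]
  [6, 1, -2]
  [6, 2, -2]

Apply the min-plus product entry-by-entry:
  C[0][0] = min over k of (A[0][0] + B[0][0] = 5 + 10 = 15, A[0][1] + B[1][0] = 10 + 5 = 15, A[0][2] + B[2][0] = 9 + 5 = 14) = 14 (attained at k = 2)
  C[0][1] = min over k of (A[0][0] + B[0][1] = 5 + 6 = 11, A[0][1] + B[1][1] = 10 + 1 = 11, A[0][2] + B[2][1] = 9 + -4 = 5) = 5 (attained at k = 2)
  C[0][2] = min over k of (A[0][0] + B[0][2] = 5 + 6 = 11, A[0][1] + B[1][2] = 10 + -3 = 7, A[0][2] + B[2][2] = 9 + -1 = 8) = 7 (attained at k = 1)
  C[1][0] = min over k of (A[1][0] + B[0][0] = 10 + 10 = 20, A[1][1] + B[1][0] = 1 + 5 = 6, A[1][2] + B[2][0] = 5 + 5 = 10) = 6 (attained at k = 1)
  C[1][1] = min over k of (A[1][0] + B[0][1] = 10 + 6 = 16, A[1][1] + B[1][1] = 1 + 1 = 2, A[1][2] + B[2][1] = 5 + -4 = 1) = 1 (attained at k = 2)
  C[1][2] = min over k of (A[1][0] + B[0][2] = 10 + 6 = 16, A[1][1] + B[1][2] = 1 + -3 = -2, A[1][2] + B[2][2] = 5 + -1 = 4) = -2 (attained at k = 1)
  C[2][0] = min over k of (A[2][0] + B[0][0] = 5 + 10 = 15, A[2][1] + B[1][0] = 1 + 5 = 6, A[2][2] + B[2][0] = 8 + 5 = 13) = 6 (attained at k = 1)
  C[2][1] = min over k of (A[2][0] + B[0][1] = 5 + 6 = 11, A[2][1] + B[1][1] = 1 + 1 = 2, A[2][2] + B[2][1] = 8 + -4 = 4) = 2 (attained at k = 1)
  C[2][2] = min over k of (A[2][0] + B[0][2] = 5 + 6 = 11, A[2][1] + B[1][2] = 1 + -3 = -2, A[2][2] + B[2][2] = 8 + -1 = 7) = -2 (attained at k = 1)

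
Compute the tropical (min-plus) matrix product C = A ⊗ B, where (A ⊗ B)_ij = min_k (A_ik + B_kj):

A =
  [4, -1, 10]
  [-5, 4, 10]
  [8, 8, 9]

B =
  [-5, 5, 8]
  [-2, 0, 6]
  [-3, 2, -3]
A ⊗ B =
  [-3, -1, 5]
  [-10, 0, 3]
  [3, 8, 6]

Apply the min-plus product entry-by-entry:
  C[0][0] = min over k of (A[0][0] + B[0][0] = 4 + -5 = -1, A[0][1] + B[1][0] = -1 + -2 = -3, A[0][2] + B[2][0] = 10 + -3 = 7) = -3 (attained at k = 1)
  C[0][1] = min over k of (A[0][0] + B[0][1] = 4 + 5 = 9, A[0][1] + B[1][1] = -1 + 0 = -1, A[0][2] + B[2][1] = 10 + 2 = 12) = -1 (attained at k = 1)
  C[0][2] = min over k of (A[0][0] + B[0][2] = 4 + 8 = 12, A[0][1] + B[1][2] = -1 + 6 = 5, A[0][2] + B[2][2] = 10 + -3 = 7) = 5 (attained at k = 1)
  C[1][0] = min over k of (A[1][0] + B[0][0] = -5 + -5 = -10, A[1][1] + B[1][0] = 4 + -2 = 2, A[1][2] + B[2][0] = 10 + -3 = 7) = -10 (attained at k = 0)
  C[1][1] = min over k of (A[1][0] + B[0][1] = -5 + 5 = 0, A[1][1] + B[1][1] = 4 + 0 = 4, A[1][2] + B[2][1] = 10 + 2 = 12) = 0 (attained at k = 0)
  C[1][2] = min over k of (A[1][0] + B[0][2] = -5 + 8 = 3, A[1][1] + B[1][2] = 4 + 6 = 10, A[1][2] + B[2][2] = 10 + -3 = 7) = 3 (attained at k = 0)
  C[2][0] = min over k of (A[2][0] + B[0][0] = 8 + -5 = 3, A[2][1] + B[1][0] = 8 + -2 = 6, A[2][2] + B[2][0] = 9 + -3 = 6) = 3 (attained at k = 0)
  C[2][1] = min over k of (A[2][0] + B[0][1] = 8 + 5 = 13, A[2][1] + B[1][1] = 8 + 0 = 8, A[2][2] + B[2][1] = 9 + 2 = 11) = 8 (attained at k = 1)
  C[2][2] = min over k of (A[2][0] + B[0][2] = 8 + 8 = 16, A[2][1] + B[1][2] = 8 + 6 = 14, A[2][2] + B[2][2] = 9 + -3 = 6) = 6 (attained at k = 2)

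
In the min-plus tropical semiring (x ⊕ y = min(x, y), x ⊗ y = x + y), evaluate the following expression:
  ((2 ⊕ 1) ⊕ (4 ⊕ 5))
((2 ⊕ 1) ⊕ (4 ⊕ 5)) = 1

Expand innermost to outermost. Recall ⊕ takes the minimum of its arguments and ⊗ takes their sum. Working out the expression ((2 ⊕ 1) ⊕ (4 ⊕ 5)) gives 1.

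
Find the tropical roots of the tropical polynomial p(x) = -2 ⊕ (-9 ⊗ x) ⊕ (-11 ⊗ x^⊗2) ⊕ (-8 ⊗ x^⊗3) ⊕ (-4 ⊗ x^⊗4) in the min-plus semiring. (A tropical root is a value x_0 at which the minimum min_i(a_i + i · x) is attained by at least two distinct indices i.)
Roots: {-4, -3, 2, 7}

Each tropical root is a break point of the lower envelope of the lines y = a_i + i · x (there are 5 lines, with slopes 0, 1, ..., 4). Only the lines that attain the minimum somewhere contribute to roots; other lines are dominated. Here the surviving (envelope) indices are i = 4, i = 3, i = 2, i = 1, i = 0.
Intersections between consecutive envelope lines give the roots: for adjacent envelope indices i < j the intersection is x = (a_i − a_j) / (j − i). Reading off the sorted break points: {-4, -3, 2, 7}.
Verification: at each break x_0, at least two indices attain the minimum of min_i(a_i + i · x_0).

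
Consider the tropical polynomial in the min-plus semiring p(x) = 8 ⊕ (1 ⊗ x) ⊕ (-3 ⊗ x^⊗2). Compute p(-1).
p(-1) = -5

A tropical monomial a ⊗ x^⊗i evaluates to a + i · x. Evaluating each term at x = -1:
  Term 0 contributes 8 + 0 · -1 = 8
  Term 1 contributes 1 + 1 · -1 = 0
  Term 2 contributes -3 + 2 · -1 = -5
p(-1) = ⊕ of these = min[8, 0, -5] = -5.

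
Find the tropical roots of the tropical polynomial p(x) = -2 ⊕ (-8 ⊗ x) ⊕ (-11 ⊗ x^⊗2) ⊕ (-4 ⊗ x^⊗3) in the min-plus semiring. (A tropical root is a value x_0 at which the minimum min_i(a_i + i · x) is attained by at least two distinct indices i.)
Roots: {-7, 3, 6}

Each tropical root is a break point of the lower envelope of the lines y = a_i + i · x (there are 4 lines, with slopes 0, 1, ..., 3). Only the lines that attain the minimum somewhere contribute to roots; other lines are dominated. Here the surviving (envelope) indices are i = 3, i = 2, i = 1, i = 0.
Intersections between consecutive envelope lines give the roots: for adjacent envelope indices i < j the intersection is x = (a_i − a_j) / (j − i). Reading off the sorted break points: {-7, 3, 6}.
Verification: at each break x_0, at least two indices attain the minimum of min_i(a_i + i · x_0).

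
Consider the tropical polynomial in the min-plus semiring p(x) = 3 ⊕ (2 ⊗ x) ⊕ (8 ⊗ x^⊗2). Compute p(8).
p(8) = 3

A tropical monomial a ⊗ x^⊗i evaluates to a + i · x. Evaluating each term at x = 8:
  Term 0 contributes 3 + 0 · 8 = 3
  Term 1 contributes 2 + 1 · 8 = 10
  Term 2 contributes 8 + 2 · 8 = 24
p(8) = ⊕ of these = min[3, 10, 24] = 3.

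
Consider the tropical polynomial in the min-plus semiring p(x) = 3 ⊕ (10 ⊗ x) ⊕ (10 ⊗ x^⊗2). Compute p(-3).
p(-3) = 3

A tropical monomial a ⊗ x^⊗i evaluates to a + i · x. Evaluating each term at x = -3:
  Term 0 contributes 3 + 0 · -3 = 3
  Term 1 contributes 10 + 1 · -3 = 7
  Term 2 contributes 10 + 2 · -3 = 4
p(-3) = ⊕ of these = min[3, 7, 4] = 3.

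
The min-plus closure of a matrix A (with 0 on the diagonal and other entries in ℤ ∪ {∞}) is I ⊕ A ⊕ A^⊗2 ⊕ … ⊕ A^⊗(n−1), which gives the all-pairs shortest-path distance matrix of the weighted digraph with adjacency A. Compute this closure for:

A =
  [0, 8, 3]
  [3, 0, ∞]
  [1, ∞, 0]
Closure =
  [0, 8, 3]
  [3, 0, 6]
  [1, 9, 0]

This is the Floyd-Warshall all-pairs shortest-path computation. For each intermediate vertex k = 0, 1, …, 2, update dist[i][j] ← min(dist[i][j], dist[i][k] + dist[k][j]). The final matrix gives, for each (i, j), the minimum total weight of any directed path from i to j (possibly empty when i = j).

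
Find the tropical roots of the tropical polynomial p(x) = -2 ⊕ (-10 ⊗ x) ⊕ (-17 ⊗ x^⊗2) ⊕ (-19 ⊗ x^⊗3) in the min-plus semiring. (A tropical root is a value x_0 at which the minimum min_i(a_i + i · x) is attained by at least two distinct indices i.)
Roots: {2, 7, 8}

Each tropical root is a break point of the lower envelope of the lines y = a_i + i · x (there are 4 lines, with slopes 0, 1, ..., 3). Only the lines that attain the minimum somewhere contribute to roots; other lines are dominated. Here the surviving (envelope) indices are i = 3, i = 2, i = 1, i = 0.
Intersections between consecutive envelope lines give the roots: for adjacent envelope indices i < j the intersection is x = (a_i − a_j) / (j − i). Reading off the sorted break points: {2, 7, 8}.
Verification: at each break x_0, at least two indices attain the minimum of min_i(a_i + i · x_0).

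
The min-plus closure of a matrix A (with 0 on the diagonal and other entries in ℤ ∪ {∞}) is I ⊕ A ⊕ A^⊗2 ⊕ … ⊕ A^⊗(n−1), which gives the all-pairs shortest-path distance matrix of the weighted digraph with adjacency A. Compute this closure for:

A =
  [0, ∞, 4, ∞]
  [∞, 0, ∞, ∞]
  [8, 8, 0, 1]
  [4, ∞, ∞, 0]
Closure =
  [0, 12, 4, 5]
  [∞, 0, ∞, ∞]
  [5, 8, 0, 1]
  [4, 16, 8, 0]

This is the Floyd-Warshall all-pairs shortest-path computation. For each intermediate vertex k = 0, 1, …, 3, update dist[i][j] ← min(dist[i][j], dist[i][k] + dist[k][j]). The final matrix gives, for each (i, j), the minimum total weight of any directed path from i to j (possibly empty when i = j).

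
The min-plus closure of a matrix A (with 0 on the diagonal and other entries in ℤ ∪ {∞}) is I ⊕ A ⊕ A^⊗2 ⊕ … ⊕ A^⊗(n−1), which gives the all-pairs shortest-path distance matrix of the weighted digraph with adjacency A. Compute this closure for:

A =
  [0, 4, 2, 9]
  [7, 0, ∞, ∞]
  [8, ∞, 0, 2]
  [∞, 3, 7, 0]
Closure =
  [0, 4, 2, 4]
  [7, 0, 9, 11]
  [8, 5, 0, 2]
  [10, 3, 7, 0]

This is the Floyd-Warshall all-pairs shortest-path computation. For each intermediate vertex k = 0, 1, …, 3, update dist[i][j] ← min(dist[i][j], dist[i][k] + dist[k][j]). The final matrix gives, for each (i, j), the minimum total weight of any directed path from i to j (possibly empty when i = j).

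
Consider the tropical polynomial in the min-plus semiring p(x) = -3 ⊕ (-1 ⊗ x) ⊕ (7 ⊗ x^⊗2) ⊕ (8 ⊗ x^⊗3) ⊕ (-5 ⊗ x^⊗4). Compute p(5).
p(5) = -3

A tropical monomial a ⊗ x^⊗i evaluates to a + i · x. Evaluating each term at x = 5:
  Term 0 contributes -3 + 0 · 5 = -3
  Term 1 contributes -1 + 1 · 5 = 4
  Term 2 contributes 7 + 2 · 5 = 17
  Term 3 contributes 8 + 3 · 5 = 23
  Term 4 contributes -5 + 4 · 5 = 15
p(5) = ⊕ of these = min[-3, 4, 17, 23, 15] = -3.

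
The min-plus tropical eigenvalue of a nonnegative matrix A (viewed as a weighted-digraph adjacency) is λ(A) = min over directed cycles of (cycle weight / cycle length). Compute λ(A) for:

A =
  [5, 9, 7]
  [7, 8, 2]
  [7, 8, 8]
λ(A) = 5

Enumerate directed cycles and compute their means (weight / length). Sample:
  cycle 0 → 0: weight = 5, length = 1, mean = 5/1 ≈ 5.000
  cycle 1 → 1: weight = 8, length = 1, mean = 8/1 ≈ 8.000
  cycle 2 → 2: weight = 8, length = 1, mean = 8/1 ≈ 8.000
  cycle 0 → 1 → 0: weight = 16, length = 2, mean = 16/2 ≈ 8.000
  cycle 0 → 2 → 0: weight = 14, length = 2, mean = 14/2 ≈ 7.000
  cycle 1 → 0 → 1: weight = 16, length = 2, mean = 16/2 ≈ 8.000
Minimum mean = 5.000, attained e.g. along the cycle 0 → 0 with weight 5 and length 1. So λ(A) = 5/1 = 5.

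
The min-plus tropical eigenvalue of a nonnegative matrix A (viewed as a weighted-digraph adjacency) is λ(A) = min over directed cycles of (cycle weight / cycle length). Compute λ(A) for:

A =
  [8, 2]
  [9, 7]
λ(A) = 11/2

Enumerate directed cycles and compute their means (weight / length). Sample:
  cycle 0 → 0: weight = 8, length = 1, mean = 8/1 ≈ 8.000
  cycle 1 → 1: weight = 7, length = 1, mean = 7/1 ≈ 7.000
  cycle 0 → 1 → 0: weight = 11, length = 2, mean = 11/2 ≈ 5.500
  cycle 1 → 0 → 1: weight = 11, length = 2, mean = 11/2 ≈ 5.500
Minimum mean = 5.500, attained e.g. along the cycle 0 → 1 → 0 with weight 11 and length 2. So λ(A) = 11/2 = 11/2.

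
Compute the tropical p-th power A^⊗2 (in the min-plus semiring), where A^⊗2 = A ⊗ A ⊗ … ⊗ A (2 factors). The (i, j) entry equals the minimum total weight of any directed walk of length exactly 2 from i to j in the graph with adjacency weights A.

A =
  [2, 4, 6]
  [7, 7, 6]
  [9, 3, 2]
A^⊗2 =
  [4, 6, 8]
  [9, 9, 8]
  [10, 5, 4]

Each entry (A^⊗2)_ij equals the minimum over all length-2 walks i = v_0 → v_1 → … → v_2 = j of Σ_t A[v_t][v_{t+1}]. For example, for (i, j) = (0, 2) we minimise over 3 possible intermediate vertex sequences; the minimum is 8, attained along the walk 0 → 0 → 2.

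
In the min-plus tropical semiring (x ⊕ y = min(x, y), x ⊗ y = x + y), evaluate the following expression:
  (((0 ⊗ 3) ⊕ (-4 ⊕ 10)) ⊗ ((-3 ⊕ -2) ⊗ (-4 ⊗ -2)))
(((0 ⊗ 3) ⊕ (-4 ⊕ 10)) ⊗ ((-3 ⊕ -2) ⊗ (-4 ⊗ -2))) = -13

Expand innermost to outermost. Recall ⊕ takes the minimum of its arguments and ⊗ takes their sum. Working out the expression (((0 ⊗ 3) ⊕ (-4 ⊕ 10)) ⊗ ((-3 ⊕ -2) ⊗ (-4 ⊗ -2))) gives -13.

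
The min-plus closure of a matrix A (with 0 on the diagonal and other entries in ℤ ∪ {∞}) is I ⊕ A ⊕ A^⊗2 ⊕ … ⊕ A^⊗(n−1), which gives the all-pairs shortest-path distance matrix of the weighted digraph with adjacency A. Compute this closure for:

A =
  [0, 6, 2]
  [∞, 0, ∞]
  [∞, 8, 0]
Closure =
  [0, 6, 2]
  [∞, 0, ∞]
  [∞, 8, 0]

This is the Floyd-Warshall all-pairs shortest-path computation. For each intermediate vertex k = 0, 1, …, 2, update dist[i][j] ← min(dist[i][j], dist[i][k] + dist[k][j]). The final matrix gives, for each (i, j), the minimum total weight of any directed path from i to j (possibly empty when i = j).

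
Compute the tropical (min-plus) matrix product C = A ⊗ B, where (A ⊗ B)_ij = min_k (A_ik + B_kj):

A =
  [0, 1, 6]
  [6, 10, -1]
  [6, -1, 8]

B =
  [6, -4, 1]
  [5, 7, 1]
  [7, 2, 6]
A ⊗ B =
  [6, -4, 1]
  [6, 1, 5]
  [4, 2, 0]

Apply the min-plus product entry-by-entry:
  C[0][0] = min over k of (A[0][0] + B[0][0] = 0 + 6 = 6, A[0][1] + B[1][0] = 1 + 5 = 6, A[0][2] + B[2][0] = 6 + 7 = 13) = 6 (attained at k = 0)
  C[0][1] = min over k of (A[0][0] + B[0][1] = 0 + -4 = -4, A[0][1] + B[1][1] = 1 + 7 = 8, A[0][2] + B[2][1] = 6 + 2 = 8) = -4 (attained at k = 0)
  C[0][2] = min over k of (A[0][0] + B[0][2] = 0 + 1 = 1, A[0][1] + B[1][2] = 1 + 1 = 2, A[0][2] + B[2][2] = 6 + 6 = 12) = 1 (attained at k = 0)
  C[1][0] = min over k of (A[1][0] + B[0][0] = 6 + 6 = 12, A[1][1] + B[1][0] = 10 + 5 = 15, A[1][2] + B[2][0] = -1 + 7 = 6) = 6 (attained at k = 2)
  C[1][1] = min over k of (A[1][0] + B[0][1] = 6 + -4 = 2, A[1][1] + B[1][1] = 10 + 7 = 17, A[1][2] + B[2][1] = -1 + 2 = 1) = 1 (attained at k = 2)
  C[1][2] = min over k of (A[1][0] + B[0][2] = 6 + 1 = 7, A[1][1] + B[1][2] = 10 + 1 = 11, A[1][2] + B[2][2] = -1 + 6 = 5) = 5 (attained at k = 2)
  C[2][0] = min over k of (A[2][0] + B[0][0] = 6 + 6 = 12, A[2][1] + B[1][0] = -1 + 5 = 4, A[2][2] + B[2][0] = 8 + 7 = 15) = 4 (attained at k = 1)
  C[2][1] = min over k of (A[2][0] + B[0][1] = 6 + -4 = 2, A[2][1] + B[1][1] = -1 + 7 = 6, A[2][2] + B[2][1] = 8 + 2 = 10) = 2 (attained at k = 0)
  C[2][2] = min over k of (A[2][0] + B[0][2] = 6 + 1 = 7, A[2][1] + B[1][2] = -1 + 1 = 0, A[2][2] + B[2][2] = 8 + 6 = 14) = 0 (attained at k = 1)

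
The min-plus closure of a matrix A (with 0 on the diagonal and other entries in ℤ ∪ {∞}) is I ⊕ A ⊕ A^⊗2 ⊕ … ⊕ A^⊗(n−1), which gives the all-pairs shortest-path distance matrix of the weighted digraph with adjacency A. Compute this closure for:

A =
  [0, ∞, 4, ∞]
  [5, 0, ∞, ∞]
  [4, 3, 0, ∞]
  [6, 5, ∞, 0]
Closure =
  [0, 7, 4, ∞]
  [5, 0, 9, ∞]
  [4, 3, 0, ∞]
  [6, 5, 10, 0]

This is the Floyd-Warshall all-pairs shortest-path computation. For each intermediate vertex k = 0, 1, …, 3, update dist[i][j] ← min(dist[i][j], dist[i][k] + dist[k][j]). The final matrix gives, for each (i, j), the minimum total weight of any directed path from i to j (possibly empty when i = j).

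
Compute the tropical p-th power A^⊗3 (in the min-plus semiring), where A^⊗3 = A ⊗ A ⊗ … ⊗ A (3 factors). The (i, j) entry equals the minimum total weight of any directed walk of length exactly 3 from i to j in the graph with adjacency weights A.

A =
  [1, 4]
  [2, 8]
A^⊗3 =
  [3, 6]
  [4, 7]

Each entry (A^⊗3)_ij equals the minimum over all length-3 walks i = v_0 → v_1 → … → v_3 = j of Σ_t A[v_t][v_{t+1}]. For example, for (i, j) = (0, 1) we minimise over 4 possible intermediate vertex sequences; the minimum is 6, attained along the walk 0 → 0 → 0 → 1.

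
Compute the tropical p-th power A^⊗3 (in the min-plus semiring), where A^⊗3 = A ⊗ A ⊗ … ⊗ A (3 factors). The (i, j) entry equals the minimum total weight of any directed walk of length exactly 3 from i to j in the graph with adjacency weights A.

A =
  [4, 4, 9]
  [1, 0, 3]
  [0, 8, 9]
A^⊗3 =
  [5, 4, 7]
  [1, 0, 3]
  [5, 4, 7]

Each entry (A^⊗3)_ij equals the minimum over all length-3 walks i = v_0 → v_1 → … → v_3 = j of Σ_t A[v_t][v_{t+1}]. For example, for (i, j) = (0, 2) we minimise over 9 possible intermediate vertex sequences; the minimum is 7, attained along the walk 0 → 1 → 1 → 2.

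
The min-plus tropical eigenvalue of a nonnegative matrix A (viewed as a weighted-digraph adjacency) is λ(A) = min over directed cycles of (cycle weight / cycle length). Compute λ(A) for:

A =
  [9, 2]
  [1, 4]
λ(A) = 3/2

Enumerate directed cycles and compute their means (weight / length). Sample:
  cycle 0 → 0: weight = 9, length = 1, mean = 9/1 ≈ 9.000
  cycle 1 → 1: weight = 4, length = 1, mean = 4/1 ≈ 4.000
  cycle 0 → 1 → 0: weight = 3, length = 2, mean = 3/2 ≈ 1.500
  cycle 1 → 0 → 1: weight = 3, length = 2, mean = 3/2 ≈ 1.500
Minimum mean = 1.500, attained e.g. along the cycle 0 → 1 → 0 with weight 3 and length 2. So λ(A) = 3/2 = 3/2.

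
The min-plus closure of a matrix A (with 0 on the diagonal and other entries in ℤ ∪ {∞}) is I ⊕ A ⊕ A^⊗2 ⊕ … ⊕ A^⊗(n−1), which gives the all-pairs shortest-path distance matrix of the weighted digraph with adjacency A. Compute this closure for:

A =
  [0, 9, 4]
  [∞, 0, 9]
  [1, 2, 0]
Closure =
  [0, 6, 4]
  [10, 0, 9]
  [1, 2, 0]

This is the Floyd-Warshall all-pairs shortest-path computation. For each intermediate vertex k = 0, 1, …, 2, update dist[i][j] ← min(dist[i][j], dist[i][k] + dist[k][j]). The final matrix gives, for each (i, j), the minimum total weight of any directed path from i to j (possibly empty when i = j).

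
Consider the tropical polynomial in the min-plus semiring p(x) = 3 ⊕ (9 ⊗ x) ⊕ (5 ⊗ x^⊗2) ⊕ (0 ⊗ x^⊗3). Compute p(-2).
p(-2) = -6

A tropical monomial a ⊗ x^⊗i evaluates to a + i · x. Evaluating each term at x = -2:
  Term 0 contributes 3 + 0 · -2 = 3
  Term 1 contributes 9 + 1 · -2 = 7
  Term 2 contributes 5 + 2 · -2 = 1
  Term 3 contributes 0 + 3 · -2 = -6
p(-2) = ⊕ of these = min[3, 7, 1, -6] = -6.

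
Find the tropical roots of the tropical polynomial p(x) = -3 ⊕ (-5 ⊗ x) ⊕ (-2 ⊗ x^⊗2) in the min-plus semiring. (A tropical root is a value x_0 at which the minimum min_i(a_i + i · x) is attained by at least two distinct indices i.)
Roots: {-3, 2}

Each tropical root is a break point of the lower envelope of the lines y = a_i + i · x (there are 3 lines, with slopes 0, 1, ..., 2). Only the lines that attain the minimum somewhere contribute to roots; other lines are dominated. Here the surviving (envelope) indices are i = 2, i = 1, i = 0.
Intersections between consecutive envelope lines give the roots: for adjacent envelope indices i < j the intersection is x = (a_i − a_j) / (j − i). Reading off the sorted break points: {-3, 2}.
Verification: at each break x_0, at least two indices attain the minimum of min_i(a_i + i · x_0).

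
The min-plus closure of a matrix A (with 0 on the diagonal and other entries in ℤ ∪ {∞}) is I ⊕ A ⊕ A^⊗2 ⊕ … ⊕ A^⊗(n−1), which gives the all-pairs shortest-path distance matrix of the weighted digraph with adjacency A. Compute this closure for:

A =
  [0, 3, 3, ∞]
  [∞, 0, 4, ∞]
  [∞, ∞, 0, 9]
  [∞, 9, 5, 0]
Closure =
  [0, 3, 3, 12]
  [∞, 0, 4, 13]
  [∞, 18, 0, 9]
  [∞, 9, 5, 0]

This is the Floyd-Warshall all-pairs shortest-path computation. For each intermediate vertex k = 0, 1, …, 3, update dist[i][j] ← min(dist[i][j], dist[i][k] + dist[k][j]). The final matrix gives, for each (i, j), the minimum total weight of any directed path from i to j (possibly empty when i = j).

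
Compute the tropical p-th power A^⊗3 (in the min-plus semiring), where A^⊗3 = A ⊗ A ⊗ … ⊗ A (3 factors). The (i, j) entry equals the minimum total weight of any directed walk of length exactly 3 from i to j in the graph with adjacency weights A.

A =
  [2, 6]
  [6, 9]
A^⊗3 =
  [6, 10]
  [10, 14]

Each entry (A^⊗3)_ij equals the minimum over all length-3 walks i = v_0 → v_1 → … → v_3 = j of Σ_t A[v_t][v_{t+1}]. For example, for (i, j) = (0, 1) we minimise over 4 possible intermediate vertex sequences; the minimum is 10, attained along the walk 0 → 0 → 0 → 1.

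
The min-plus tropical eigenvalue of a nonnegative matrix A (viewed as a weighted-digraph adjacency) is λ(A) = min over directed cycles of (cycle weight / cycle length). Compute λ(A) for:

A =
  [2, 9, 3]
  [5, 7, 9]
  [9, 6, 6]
λ(A) = 2

Enumerate directed cycles and compute their means (weight / length). Sample:
  cycle 0 → 0: weight = 2, length = 1, mean = 2/1 ≈ 2.000
  cycle 1 → 1: weight = 7, length = 1, mean = 7/1 ≈ 7.000
  cycle 2 → 2: weight = 6, length = 1, mean = 6/1 ≈ 6.000
  cycle 0 → 1 → 0: weight = 14, length = 2, mean = 14/2 ≈ 7.000
  cycle 0 → 2 → 0: weight = 12, length = 2, mean = 12/2 ≈ 6.000
  cycle 1 → 0 → 1: weight = 14, length = 2, mean = 14/2 ≈ 7.000
Minimum mean = 2.000, attained e.g. along the cycle 0 → 0 with weight 2 and length 1. So λ(A) = 2/1 = 2.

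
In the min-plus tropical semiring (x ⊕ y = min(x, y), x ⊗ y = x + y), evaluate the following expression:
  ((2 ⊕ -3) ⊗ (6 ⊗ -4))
((2 ⊕ -3) ⊗ (6 ⊗ -4)) = -1

Expand innermost to outermost. Recall ⊕ takes the minimum of its arguments and ⊗ takes their sum. Working out the expression ((2 ⊕ -3) ⊗ (6 ⊗ -4)) gives -1.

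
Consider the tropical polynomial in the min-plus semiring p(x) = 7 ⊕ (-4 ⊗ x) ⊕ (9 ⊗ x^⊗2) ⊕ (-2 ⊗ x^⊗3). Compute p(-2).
p(-2) = -8

A tropical monomial a ⊗ x^⊗i evaluates to a + i · x. Evaluating each term at x = -2:
  Term 0 contributes 7 + 0 · -2 = 7
  Term 1 contributes -4 + 1 · -2 = -6
  Term 2 contributes 9 + 2 · -2 = 5
  Term 3 contributes -2 + 3 · -2 = -8
p(-2) = ⊕ of these = min[7, -6, 5, -8] = -8.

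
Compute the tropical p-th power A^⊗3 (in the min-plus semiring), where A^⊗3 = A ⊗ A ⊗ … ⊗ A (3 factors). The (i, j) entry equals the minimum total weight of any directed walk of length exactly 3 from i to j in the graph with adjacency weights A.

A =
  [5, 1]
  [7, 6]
A^⊗3 =
  [13, 9]
  [15, 13]

Each entry (A^⊗3)_ij equals the minimum over all length-3 walks i = v_0 → v_1 → … → v_3 = j of Σ_t A[v_t][v_{t+1}]. For example, for (i, j) = (0, 1) we minimise over 4 possible intermediate vertex sequences; the minimum is 9, attained along the walk 0 → 1 → 0 → 1.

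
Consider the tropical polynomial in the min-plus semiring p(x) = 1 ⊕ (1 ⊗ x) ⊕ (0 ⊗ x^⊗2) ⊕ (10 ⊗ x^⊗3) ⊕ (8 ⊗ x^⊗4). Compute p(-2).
p(-2) = -4

A tropical monomial a ⊗ x^⊗i evaluates to a + i · x. Evaluating each term at x = -2:
  Term 0 contributes 1 + 0 · -2 = 1
  Term 1 contributes 1 + 1 · -2 = -1
  Term 2 contributes 0 + 2 · -2 = -4
  Term 3 contributes 10 + 3 · -2 = 4
  Term 4 contributes 8 + 4 · -2 = 0
p(-2) = ⊕ of these = min[1, -1, -4, 4, 0] = -4.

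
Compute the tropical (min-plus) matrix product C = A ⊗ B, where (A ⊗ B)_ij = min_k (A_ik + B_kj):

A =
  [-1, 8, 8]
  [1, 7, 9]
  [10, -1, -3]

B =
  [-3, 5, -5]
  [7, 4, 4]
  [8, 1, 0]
A ⊗ B =
  [-4, 4, -6]
  [-2, 6, -4]
  [5, -2, -3]

Apply the min-plus product entry-by-entry:
  C[0][0] = min over k of (A[0][0] + B[0][0] = -1 + -3 = -4, A[0][1] + B[1][0] = 8 + 7 = 15, A[0][2] + B[2][0] = 8 + 8 = 16) = -4 (attained at k = 0)
  C[0][1] = min over k of (A[0][0] + B[0][1] = -1 + 5 = 4, A[0][1] + B[1][1] = 8 + 4 = 12, A[0][2] + B[2][1] = 8 + 1 = 9) = 4 (attained at k = 0)
  C[0][2] = min over k of (A[0][0] + B[0][2] = -1 + -5 = -6, A[0][1] + B[1][2] = 8 + 4 = 12, A[0][2] + B[2][2] = 8 + 0 = 8) = -6 (attained at k = 0)
  C[1][0] = min over k of (A[1][0] + B[0][0] = 1 + -3 = -2, A[1][1] + B[1][0] = 7 + 7 = 14, A[1][2] + B[2][0] = 9 + 8 = 17) = -2 (attained at k = 0)
  C[1][1] = min over k of (A[1][0] + B[0][1] = 1 + 5 = 6, A[1][1] + B[1][1] = 7 + 4 = 11, A[1][2] + B[2][1] = 9 + 1 = 10) = 6 (attained at k = 0)
  C[1][2] = min over k of (A[1][0] + B[0][2] = 1 + -5 = -4, A[1][1] + B[1][2] = 7 + 4 = 11, A[1][2] + B[2][2] = 9 + 0 = 9) = -4 (attained at k = 0)
  C[2][0] = min over k of (A[2][0] + B[0][0] = 10 + -3 = 7, A[2][1] + B[1][0] = -1 + 7 = 6, A[2][2] + B[2][0] = -3 + 8 = 5) = 5 (attained at k = 2)
  C[2][1] = min over k of (A[2][0] + B[0][1] = 10 + 5 = 15, A[2][1] + B[1][1] = -1 + 4 = 3, A[2][2] + B[2][1] = -3 + 1 = -2) = -2 (attained at k = 2)
  C[2][2] = min over k of (A[2][0] + B[0][2] = 10 + -5 = 5, A[2][1] + B[1][2] = -1 + 4 = 3, A[2][2] + B[2][2] = -3 + 0 = -3) = -3 (attained at k = 2)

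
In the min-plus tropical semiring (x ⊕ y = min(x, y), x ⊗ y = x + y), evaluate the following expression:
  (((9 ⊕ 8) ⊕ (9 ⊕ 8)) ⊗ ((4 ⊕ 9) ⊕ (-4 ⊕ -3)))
(((9 ⊕ 8) ⊕ (9 ⊕ 8)) ⊗ ((4 ⊕ 9) ⊕ (-4 ⊕ -3))) = 4

Expand innermost to outermost. Recall ⊕ takes the minimum of its arguments and ⊗ takes their sum. Working out the expression (((9 ⊕ 8) ⊕ (9 ⊕ 8)) ⊗ ((4 ⊕ 9) ⊕ (-4 ⊕ -3))) gives 4.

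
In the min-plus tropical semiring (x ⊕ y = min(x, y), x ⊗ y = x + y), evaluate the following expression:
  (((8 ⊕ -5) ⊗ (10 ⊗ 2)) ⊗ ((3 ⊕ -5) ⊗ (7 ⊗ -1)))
(((8 ⊕ -5) ⊗ (10 ⊗ 2)) ⊗ ((3 ⊕ -5) ⊗ (7 ⊗ -1))) = 8

Expand innermost to outermost. Recall ⊕ takes the minimum of its arguments and ⊗ takes their sum. Working out the expression (((8 ⊕ -5) ⊗ (10 ⊗ 2)) ⊗ ((3 ⊕ -5) ⊗ (7 ⊗ -1))) gives 8.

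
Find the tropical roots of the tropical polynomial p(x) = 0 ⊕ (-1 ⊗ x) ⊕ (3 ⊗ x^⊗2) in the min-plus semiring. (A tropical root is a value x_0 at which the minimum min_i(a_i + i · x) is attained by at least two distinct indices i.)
Roots: {-4, 1}

Each tropical root is a break point of the lower envelope of the lines y = a_i + i · x (there are 3 lines, with slopes 0, 1, ..., 2). Only the lines that attain the minimum somewhere contribute to roots; other lines are dominated. Here the surviving (envelope) indices are i = 2, i = 1, i = 0.
Intersections between consecutive envelope lines give the roots: for adjacent envelope indices i < j the intersection is x = (a_i − a_j) / (j − i). Reading off the sorted break points: {-4, 1}.
Verification: at each break x_0, at least two indices attain the minimum of min_i(a_i + i · x_0).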